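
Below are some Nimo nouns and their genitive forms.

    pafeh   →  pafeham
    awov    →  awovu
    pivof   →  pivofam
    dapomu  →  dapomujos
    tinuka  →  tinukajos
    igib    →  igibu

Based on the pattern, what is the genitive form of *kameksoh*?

kameksoham

Looking at the final sound of each stem: -am when the stem ends in a voiceless consonant (*pafeh*, *pivof*); -u when the stem ends in a voiced consonant (*awov*, *igib*); -jos when the stem ends in a vowel (*dapomu*, *tinuka*).
The final sound of *kameksoh* is /h/, which is a voiceless consonant, so the suffix is -am, giving *kameksoham*.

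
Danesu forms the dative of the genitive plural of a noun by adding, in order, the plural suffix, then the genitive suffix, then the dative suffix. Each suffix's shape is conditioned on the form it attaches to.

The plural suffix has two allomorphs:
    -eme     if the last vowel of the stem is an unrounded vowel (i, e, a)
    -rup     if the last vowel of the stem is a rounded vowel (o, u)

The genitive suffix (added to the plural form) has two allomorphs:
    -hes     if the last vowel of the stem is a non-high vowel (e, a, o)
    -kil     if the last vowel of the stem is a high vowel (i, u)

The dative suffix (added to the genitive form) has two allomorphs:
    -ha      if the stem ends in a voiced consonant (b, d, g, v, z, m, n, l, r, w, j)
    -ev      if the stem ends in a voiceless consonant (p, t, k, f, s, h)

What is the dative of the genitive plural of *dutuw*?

dutuwrupkilha

*dutuw*: last vowel = /u/, a rounded vowel → -rup → *dutuwrup*.
Since the last vowel of the plural form *dutuwrup* is /u/ (a high vowel), it takes -kil, giving *dutuwrupkil*.
The genitive form *dutuwrupkil* — final consonant /l/ (voiced) → -ha → *dutuwrupkilha*.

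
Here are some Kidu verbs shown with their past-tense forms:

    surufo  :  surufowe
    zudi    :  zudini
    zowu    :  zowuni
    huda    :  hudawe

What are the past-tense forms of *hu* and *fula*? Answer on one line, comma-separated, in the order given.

The alternation tracks the last vowel of the stem — -ni when the last vowel of the stem is a high vowel (*zudi*, *zowu*); -we when the last vowel of the stem is a non-high vowel (*surufo*, *huda*).
The last vowel of *hu* is /u/, which is a high vowel, so the suffix is -ni, giving *huni*.
*fula* — last vowel /a/ (a non-high vowel) → -we → *fulawe*.

huni, fulawe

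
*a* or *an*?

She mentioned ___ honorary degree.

an

The indefinite article is chosen by the initial *sound* of the following word, not its spelling.
*honorary* begins with the sound /ɒ/ (silent h) — a vowel sound.
So the article is *an*: She mentioned an honorary degree.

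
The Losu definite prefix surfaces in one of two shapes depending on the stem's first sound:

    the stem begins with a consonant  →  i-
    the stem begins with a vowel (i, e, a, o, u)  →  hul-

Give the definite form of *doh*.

idoh

Since the first sound of *doh* is /d/ (a consonant), it takes i-, giving *idoh*.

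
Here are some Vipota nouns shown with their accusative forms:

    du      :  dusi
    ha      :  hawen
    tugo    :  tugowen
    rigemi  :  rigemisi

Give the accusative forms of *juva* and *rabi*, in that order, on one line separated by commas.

The suffix is conditioned by the last vowel: -si when the last vowel of the stem is a high vowel (*du*, *rigemi*); -wen when the last vowel of the stem is a non-high vowel (*ha*, *tugo*).
*juva*: last vowel = /a/, a non-high vowel → -wen → *juvawen*.
*rabi* — last vowel /i/ (a high vowel) → -si → *rabisi*.

juvawen, rabisi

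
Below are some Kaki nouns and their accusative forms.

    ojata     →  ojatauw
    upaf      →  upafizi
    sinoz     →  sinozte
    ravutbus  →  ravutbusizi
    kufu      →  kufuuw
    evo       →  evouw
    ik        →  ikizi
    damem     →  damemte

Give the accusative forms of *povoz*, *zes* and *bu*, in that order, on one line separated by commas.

The pattern is voicing of the final sound: -izi when the stem ends in a voiceless consonant (*upaf*, *ravutbus*, *ik*); -te when the stem ends in a voiced consonant (*sinoz*, *damem*); -uw when the stem ends in a vowel (*ojata*, *kufu*, *evo*).
*povoz* — final sound /z/ (a voiced consonant) → -te → *povozte*.
Since the final sound of *zes* is /s/ (a voiceless consonant), it takes -izi, giving *zesizi*.
*bu*: final sound = /u/, a vowel → -uw → *buuw*.

povozte, zesizi, buuw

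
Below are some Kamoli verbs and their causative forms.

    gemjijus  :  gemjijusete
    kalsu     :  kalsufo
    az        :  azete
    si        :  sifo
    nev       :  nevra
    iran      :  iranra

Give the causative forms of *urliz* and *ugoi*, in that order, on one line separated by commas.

Looking at the final sound of each stem: -ete when the stem ends in a sibilant (*gemjijus*, *az*); -ra when the stem ends in a non-sibilant consonant (*nev*, *iran*); -fo when the stem ends in a vowel (*kalsu*, *si*).
The final sound of *urliz* is /z/, which is a sibilant, so the suffix is -ete, giving *urlizete*.
*ugoi*: final sound = /i/, a vowel → -fo → *ugoifo*.

urlizete, ugoifo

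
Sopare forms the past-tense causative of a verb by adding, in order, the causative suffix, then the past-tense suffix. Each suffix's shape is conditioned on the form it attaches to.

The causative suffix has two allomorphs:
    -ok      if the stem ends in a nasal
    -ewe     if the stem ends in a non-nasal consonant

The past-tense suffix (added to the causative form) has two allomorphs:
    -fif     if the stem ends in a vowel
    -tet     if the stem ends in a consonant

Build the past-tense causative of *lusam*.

*lusam* — final consonant /m/ (a nasal) → -ok → *lusamok*.
The causative form *lusamok*: final sound = /k/, a consonant → -tet → *lusamoktet*.

lusamoktet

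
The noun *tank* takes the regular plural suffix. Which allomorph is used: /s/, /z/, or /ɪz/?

/s/

The stem *tank* ends in a voiceless non-sibilant consonant.
The plural suffix surfaces as /ɪz/ after sibilants, /s/ after other voiceless consonants, and /z/ after other voiced sounds.
So the plural -s on *tank* is pronounced /s/.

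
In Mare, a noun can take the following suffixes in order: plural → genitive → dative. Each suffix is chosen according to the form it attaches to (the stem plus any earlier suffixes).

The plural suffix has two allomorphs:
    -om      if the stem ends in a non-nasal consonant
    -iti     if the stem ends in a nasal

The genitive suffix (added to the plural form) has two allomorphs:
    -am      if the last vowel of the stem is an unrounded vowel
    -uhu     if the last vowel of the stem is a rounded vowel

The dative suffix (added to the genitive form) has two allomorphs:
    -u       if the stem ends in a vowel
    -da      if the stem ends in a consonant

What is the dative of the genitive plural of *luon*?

*luon*: final consonant = /n/, a nasal → -iti → *luoniti*.
The plural form *luoniti*: last vowel = /i/, an unrounded vowel → -am → *luonitiam*.
The final sound of the genitive form *luonitiam* is /m/, which is a consonant, so the dative suffix is -da, giving *luonitiamda*.

luonitiamda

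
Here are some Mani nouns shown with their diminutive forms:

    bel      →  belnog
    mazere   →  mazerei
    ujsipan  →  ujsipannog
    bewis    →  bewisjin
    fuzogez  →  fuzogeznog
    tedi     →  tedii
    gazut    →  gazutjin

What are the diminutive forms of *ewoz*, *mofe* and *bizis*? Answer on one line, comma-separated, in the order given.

The alternation tracks the final sound of the stem — -jin when the stem ends in a voiceless consonant (*bewis*, *gazut*); -nog when the stem ends in a voiced consonant (*bel*, *ujsipan*, *fuzogez*); -i when the stem ends in a vowel (*mazere*, *tedi*).
The final sound of *ewoz* is /z/, which is a voiced consonant, so the suffix is -nog, giving *ewoznog*.
*mofe* — final sound /e/ (a vowel) → -i → *mofei*.
The final sound of *bizis* is /s/, which is a voiceless consonant, so the suffix is -jin, giving *bizisjin*.

ewoznog, mofei, bizisjin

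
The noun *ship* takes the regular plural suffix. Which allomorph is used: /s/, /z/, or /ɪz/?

The stem *ship* ends in a voiceless non-sibilant consonant.
The plural suffix surfaces as /ɪz/ after sibilants, /s/ after other voiceless consonants, and /z/ after other voiced sounds.
So the plural -s on *ship* is pronounced /s/.

/s/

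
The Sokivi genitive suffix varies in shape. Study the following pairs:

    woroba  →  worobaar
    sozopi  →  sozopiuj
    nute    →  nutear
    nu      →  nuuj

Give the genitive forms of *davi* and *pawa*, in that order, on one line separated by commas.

Looking at the last vowel of each stem: -uj when the last vowel of the stem is a high vowel (*sozopi*, *nu*); -ar when the last vowel of the stem is a non-high vowel (*woroba*, *nute*).
*davi* — last vowel /i/ (a high vowel) → -uj → *daviuj*.
The last vowel of *pawa* is /a/, which is a non-high vowel, so the suffix is -ar, giving *pawaar*.

daviuj, pawaar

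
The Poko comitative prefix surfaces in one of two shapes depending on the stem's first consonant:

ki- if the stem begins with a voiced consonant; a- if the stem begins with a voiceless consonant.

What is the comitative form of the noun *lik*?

The first consonant of *lik* is /l/, which is voiced, so the prefix is ki-, giving *kilik*.

kilik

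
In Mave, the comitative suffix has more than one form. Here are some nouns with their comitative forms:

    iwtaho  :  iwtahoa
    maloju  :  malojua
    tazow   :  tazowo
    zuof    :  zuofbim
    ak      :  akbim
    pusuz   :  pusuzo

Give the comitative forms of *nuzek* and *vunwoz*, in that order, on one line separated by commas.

Looking at the final sound of each stem: -bim when the stem ends in a voiceless consonant (*zuof*, *ak*); -o when the stem ends in a voiced consonant (*tazow*, *pusuz*); -a when the stem ends in a vowel (*iwtaho*, *maloju*).
*nuzek*: final sound = /k/, a voiceless consonant → -bim → *nuzekbim*.
*vunwoz* — final sound /z/ (a voiced consonant) → -o → *vunwozo*.

nuzekbim, vunwozo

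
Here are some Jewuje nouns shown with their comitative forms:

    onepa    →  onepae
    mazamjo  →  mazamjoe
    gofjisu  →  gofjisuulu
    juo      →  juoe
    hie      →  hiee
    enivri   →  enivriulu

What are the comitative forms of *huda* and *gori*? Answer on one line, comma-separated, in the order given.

Looking at the last vowel of each stem: -ulu when the last vowel of the stem is a high vowel (*gofjisu*, *enivri*); -e when the last vowel of the stem is a non-high vowel (*onepa*, *mazamjo*, *juo*, *hie*).
Since the last vowel of *huda* is /a/ (a non-high vowel), it takes -e, giving *hudae*.
*gori*: last vowel = /i/, a high vowel → -ulu → *goriulu*.

hudae, goriulu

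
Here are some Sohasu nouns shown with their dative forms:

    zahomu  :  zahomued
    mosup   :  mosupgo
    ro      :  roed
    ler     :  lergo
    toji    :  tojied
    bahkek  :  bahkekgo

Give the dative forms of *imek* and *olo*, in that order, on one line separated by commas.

imekgo, oloed

The pattern is consonant vs. vowel: -go when the stem ends in a consonant (*mosup*, *ler*, *bahkek*); -ed when the stem ends in a vowel (*zahomu*, *ro*, *toji*).
*imek*: final sound = /k/, a consonant → -go → *imekgo*.
Since the final sound of *olo* is /o/ (a vowel), it takes -ed, giving *oloed*.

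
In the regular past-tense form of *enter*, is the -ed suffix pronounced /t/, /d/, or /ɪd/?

/d/

The stem *enter* ends in a voiced sound other than /d/.
The -ed suffix is realized as /ɪd/ after /t, d/; as /t/ after other voiceless consonants; and as /d/ after other voiced sounds.
So -ed on *enter* is pronounced /d/.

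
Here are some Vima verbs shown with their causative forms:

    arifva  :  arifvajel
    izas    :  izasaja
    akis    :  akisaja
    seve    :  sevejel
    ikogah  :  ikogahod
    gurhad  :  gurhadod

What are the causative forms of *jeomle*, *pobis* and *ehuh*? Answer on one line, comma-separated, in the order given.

jeomlejel, pobisaja, ehuhod

The suffix is conditioned by the final sound: -aja when the stem ends in a sibilant (*izas*, *akis*); -od when the stem ends in a non-sibilant consonant (*ikogah*, *gurhad*); -jel when the stem ends in a vowel (*arifva*, *seve*).
The final sound of *jeomle* is /e/, which is a vowel, so the suffix is -jel, giving *jeomlejel*.
The final sound of *pobis* is /s/, which is a sibilant, so the suffix is -aja, giving *pobisaja*.
*ehuh*: final sound = /h/, a non-sibilant consonant → -od → *ehuhod*.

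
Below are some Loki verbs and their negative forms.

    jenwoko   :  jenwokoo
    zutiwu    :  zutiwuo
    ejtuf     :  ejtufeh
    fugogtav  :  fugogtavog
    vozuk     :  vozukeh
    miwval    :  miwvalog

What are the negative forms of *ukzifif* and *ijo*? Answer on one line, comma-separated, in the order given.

ukzififeh, ijoo

The alternation tracks the final sound of the stem — -eh when the stem ends in a voiceless consonant (*ejtuf*, *vozuk*); -og when the stem ends in a voiced consonant (*fugogtav*, *miwval*); -o when the stem ends in a vowel (*jenwoko*, *zutiwu*).
*ukzifif*: final sound = /f/, a voiceless consonant → -eh → *ukzififeh*.
*ijo*: final sound = /o/, a vowel → -o → *ijoo*.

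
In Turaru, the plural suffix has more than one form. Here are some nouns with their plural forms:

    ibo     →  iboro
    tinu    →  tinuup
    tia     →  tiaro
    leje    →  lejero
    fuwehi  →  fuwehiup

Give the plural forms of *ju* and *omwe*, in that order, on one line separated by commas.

The alternation tracks the last vowel of the stem — -up when the last vowel of the stem is a high vowel (*tinu*, *fuwehi*); -ro when the last vowel of the stem is a non-high vowel (*ibo*, *tia*, *leje*).
The last vowel of *ju* is /u/, which is a high vowel, so the suffix is -up, giving *juup*.
*omwe*: last vowel = /e/, a non-high vowel → -ro → *omwero*.

juup, omwero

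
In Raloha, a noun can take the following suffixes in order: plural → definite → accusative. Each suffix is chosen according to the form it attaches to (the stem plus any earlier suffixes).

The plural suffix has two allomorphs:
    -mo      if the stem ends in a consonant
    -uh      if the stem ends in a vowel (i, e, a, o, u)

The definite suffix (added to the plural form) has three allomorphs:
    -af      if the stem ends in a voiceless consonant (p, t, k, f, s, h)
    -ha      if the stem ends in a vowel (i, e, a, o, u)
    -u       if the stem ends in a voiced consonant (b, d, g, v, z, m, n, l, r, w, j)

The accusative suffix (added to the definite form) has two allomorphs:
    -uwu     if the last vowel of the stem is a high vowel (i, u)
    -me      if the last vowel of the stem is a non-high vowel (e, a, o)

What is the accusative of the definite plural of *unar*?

*unar* — final sound /r/ (a consonant) → -mo → *unarmo*.
Since the final sound of the plural form *unarmo* is /o/ (a vowel), it takes -ha, giving *unarmoha*.
Since the last vowel of the definite form *unarmoha* is /a/ (a non-high vowel), it takes -me, giving *unarmohame*.

unarmohame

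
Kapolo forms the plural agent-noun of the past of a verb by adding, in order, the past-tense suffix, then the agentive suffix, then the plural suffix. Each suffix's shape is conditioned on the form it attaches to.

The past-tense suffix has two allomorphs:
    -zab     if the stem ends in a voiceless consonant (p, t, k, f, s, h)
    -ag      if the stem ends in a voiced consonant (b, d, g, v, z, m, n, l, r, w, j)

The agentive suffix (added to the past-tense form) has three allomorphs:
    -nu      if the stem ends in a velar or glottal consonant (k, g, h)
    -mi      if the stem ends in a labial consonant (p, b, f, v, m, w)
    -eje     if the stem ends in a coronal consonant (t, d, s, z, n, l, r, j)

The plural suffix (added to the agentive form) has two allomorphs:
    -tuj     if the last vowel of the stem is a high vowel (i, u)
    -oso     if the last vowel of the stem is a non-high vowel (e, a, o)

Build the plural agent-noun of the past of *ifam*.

ifamagnutuj

The final consonant of *ifam* is /m/, which is voiced, so the past-tense suffix is -ag, giving *ifamag*.
Since the final consonant of the past-tense form *ifamag* is /g/ (velar/glottal), it takes -nu, giving *ifamagnu*.
The last vowel of the agentive form *ifamagnu* is /u/, which is a high vowel, so the plural suffix is -tuj, giving *ifamagnutuj*.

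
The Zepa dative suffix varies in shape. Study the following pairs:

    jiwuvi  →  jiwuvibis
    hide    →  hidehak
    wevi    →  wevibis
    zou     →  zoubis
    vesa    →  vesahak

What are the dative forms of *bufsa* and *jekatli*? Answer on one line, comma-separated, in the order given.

The alternation tracks the last vowel of the stem — -bis when the last vowel of the stem is a high vowel (*jiwuvi*, *wevi*, *zou*); -hak when the last vowel of the stem is a non-high vowel (*hide*, *vesa*).
*bufsa*: last vowel = /a/, a non-high vowel → -hak → *bufsahak*.
*jekatli* — last vowel /i/ (a high vowel) → -bis → *jekatlibis*.

bufsahak, jekatlibis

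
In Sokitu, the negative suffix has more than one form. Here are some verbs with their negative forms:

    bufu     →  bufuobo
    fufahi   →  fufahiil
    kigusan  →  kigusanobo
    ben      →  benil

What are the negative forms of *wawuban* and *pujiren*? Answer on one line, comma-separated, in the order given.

wawubanobo, pujirenil

The suffix is conditioned by the last vowel: -il when the last vowel of the stem is a front vowel (*fufahi*, *ben*); -obo when the last vowel of the stem is a back vowel (*bufu*, *kigusan*).
*wawuban*: last vowel = /a/, a back vowel → -obo → *wawubanobo*.
The last vowel of *pujiren* is /e/, which is a front vowel, so the suffix is -il, giving *pujirenil*.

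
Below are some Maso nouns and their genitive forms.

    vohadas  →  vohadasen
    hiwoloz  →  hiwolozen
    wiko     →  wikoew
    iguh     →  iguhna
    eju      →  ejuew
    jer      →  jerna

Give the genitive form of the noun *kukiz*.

Looking at the final sound of each stem: -en when the stem ends in a sibilant (*vohadas*, *hiwoloz*); -na when the stem ends in a non-sibilant consonant (*iguh*, *jer*); -ew when the stem ends in a vowel (*wiko*, *eju*).
The final sound of *kukiz* is /z/, which is a sibilant, so the suffix is -en, giving *kukizen*.

kukizen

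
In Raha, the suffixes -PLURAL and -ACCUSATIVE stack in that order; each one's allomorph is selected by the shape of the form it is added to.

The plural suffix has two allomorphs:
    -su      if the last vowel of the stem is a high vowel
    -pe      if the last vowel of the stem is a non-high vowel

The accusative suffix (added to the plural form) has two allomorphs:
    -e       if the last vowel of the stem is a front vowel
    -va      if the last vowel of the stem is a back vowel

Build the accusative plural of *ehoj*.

ehojpee

*ehoj* — last vowel /o/ (a non-high vowel) → -pe → *ehojpe*.
Since the last vowel of the plural form *ehojpe* is /e/ (a front vowel), it takes -e, giving *ehojpee*.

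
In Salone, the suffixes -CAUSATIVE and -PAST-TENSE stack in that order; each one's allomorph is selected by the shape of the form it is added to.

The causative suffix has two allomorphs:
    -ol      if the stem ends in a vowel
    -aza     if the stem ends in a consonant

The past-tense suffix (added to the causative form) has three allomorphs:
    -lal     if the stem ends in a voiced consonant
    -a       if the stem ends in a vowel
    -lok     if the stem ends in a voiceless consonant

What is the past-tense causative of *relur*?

relurazaa

*relur* — final sound /r/ (a consonant) → -aza → *reluraza*.
The final sound of the causative form *reluraza* is /a/, which is a vowel, so the past-tense suffix is -a, giving *relurazaa*.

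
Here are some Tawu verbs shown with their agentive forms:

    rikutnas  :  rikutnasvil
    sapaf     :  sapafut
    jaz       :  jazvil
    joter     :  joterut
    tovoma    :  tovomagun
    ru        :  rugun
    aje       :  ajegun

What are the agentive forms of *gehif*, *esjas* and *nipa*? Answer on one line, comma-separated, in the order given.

Looking at the final sound of each stem: -vil when the stem ends in a sibilant (*rikutnas*, *jaz*); -ut when the stem ends in a non-sibilant consonant (*sapaf*, *joter*); -gun when the stem ends in a vowel (*tovoma*, *ru*, *aje*).
The final sound of *gehif* is /f/, which is a non-sibilant consonant, so the suffix is -ut, giving *gehifut*.
*esjas* — final sound /s/ (a sibilant) → -vil → *esjasvil*.
*nipa* — final sound /a/ (a vowel) → -gun → *nipagun*.

gehifut, esjasvil, nipagun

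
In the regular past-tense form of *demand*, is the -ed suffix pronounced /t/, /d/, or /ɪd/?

/ɪd/

The stem *demand* ends in /t/ or /d/.
The -ed suffix is realized as /ɪd/ after /t, d/; as /t/ after other voiceless consonants; and as /d/ after other voiced sounds.
So -ed on *demand* is pronounced /ɪd/.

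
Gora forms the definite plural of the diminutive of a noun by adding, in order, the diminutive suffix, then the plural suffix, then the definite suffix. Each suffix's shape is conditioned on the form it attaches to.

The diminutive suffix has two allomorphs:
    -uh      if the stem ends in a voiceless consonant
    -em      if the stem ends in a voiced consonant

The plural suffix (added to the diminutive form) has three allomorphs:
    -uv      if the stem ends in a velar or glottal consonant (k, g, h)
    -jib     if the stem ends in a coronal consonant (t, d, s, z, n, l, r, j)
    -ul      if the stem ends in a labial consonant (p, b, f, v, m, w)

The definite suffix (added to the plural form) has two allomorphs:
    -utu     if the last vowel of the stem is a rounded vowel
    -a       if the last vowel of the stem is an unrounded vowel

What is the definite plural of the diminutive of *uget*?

ugetuhuvutu

The final consonant of *uget* is /t/, which is voiceless, so the diminutive suffix is -uh, giving *ugetuh*.
The diminutive form *ugetuh* — final consonant /h/ (velar/glottal) → -uv → *ugetuhuv*.
The plural form *ugetuhuv* — last vowel /u/ (a rounded vowel) → -utu → *ugetuhuvutu*.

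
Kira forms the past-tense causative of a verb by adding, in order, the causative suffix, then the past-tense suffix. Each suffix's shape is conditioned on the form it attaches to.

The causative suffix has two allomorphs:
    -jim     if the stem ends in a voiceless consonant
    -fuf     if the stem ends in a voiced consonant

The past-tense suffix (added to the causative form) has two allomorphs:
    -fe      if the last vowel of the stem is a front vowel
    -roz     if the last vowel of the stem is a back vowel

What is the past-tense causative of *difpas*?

difpasjimfe

*difpas* — final consonant /s/ (voiceless) → -jim → *difpasjim*.
The causative form *difpasjim* — last vowel /i/ (a front vowel) → -fe → *difpasjimfe*.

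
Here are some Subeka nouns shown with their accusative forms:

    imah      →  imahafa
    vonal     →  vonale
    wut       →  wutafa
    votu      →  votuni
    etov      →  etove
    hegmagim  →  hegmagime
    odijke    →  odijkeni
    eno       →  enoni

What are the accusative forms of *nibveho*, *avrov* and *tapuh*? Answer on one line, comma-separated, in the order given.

The pattern is voicing of the final sound: -afa when the stem ends in a voiceless consonant (*imah*, *wut*); -e when the stem ends in a voiced consonant (*vonal*, *etov*, *hegmagim*); -ni when the stem ends in a vowel (*votu*, *odijke*, *eno*).
Since the final sound of *nibveho* is /o/ (a vowel), it takes -ni, giving *nibvehoni*.
The final sound of *avrov* is /v/, which is a voiced consonant, so the suffix is -e, giving *avrove*.
*tapuh*: final sound = /h/, a voiceless consonant → -afa → *tapuhafa*.

nibvehoni, avrove, tapuhafa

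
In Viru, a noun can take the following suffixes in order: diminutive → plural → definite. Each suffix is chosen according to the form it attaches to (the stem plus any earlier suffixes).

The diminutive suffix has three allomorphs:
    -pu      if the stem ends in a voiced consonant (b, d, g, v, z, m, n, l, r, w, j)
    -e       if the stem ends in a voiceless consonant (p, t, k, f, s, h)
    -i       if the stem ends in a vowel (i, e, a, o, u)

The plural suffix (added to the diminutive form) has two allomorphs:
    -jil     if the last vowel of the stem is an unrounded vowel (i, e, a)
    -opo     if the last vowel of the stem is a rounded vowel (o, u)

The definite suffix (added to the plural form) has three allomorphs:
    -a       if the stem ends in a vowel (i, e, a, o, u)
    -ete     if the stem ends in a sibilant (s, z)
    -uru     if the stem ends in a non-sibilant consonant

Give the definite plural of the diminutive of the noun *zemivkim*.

zemivkimpuopoa

*zemivkim*: final sound = /m/, a voiced consonant → -pu → *zemivkimpu*.
Since the last vowel of the diminutive form *zemivkimpu* is /u/ (a rounded vowel), it takes -opo, giving *zemivkimpuopo*.
The final sound of the plural form *zemivkimpuopo* is /o/, which is a vowel, so the definite suffix is -a, giving *zemivkimpuopoa*.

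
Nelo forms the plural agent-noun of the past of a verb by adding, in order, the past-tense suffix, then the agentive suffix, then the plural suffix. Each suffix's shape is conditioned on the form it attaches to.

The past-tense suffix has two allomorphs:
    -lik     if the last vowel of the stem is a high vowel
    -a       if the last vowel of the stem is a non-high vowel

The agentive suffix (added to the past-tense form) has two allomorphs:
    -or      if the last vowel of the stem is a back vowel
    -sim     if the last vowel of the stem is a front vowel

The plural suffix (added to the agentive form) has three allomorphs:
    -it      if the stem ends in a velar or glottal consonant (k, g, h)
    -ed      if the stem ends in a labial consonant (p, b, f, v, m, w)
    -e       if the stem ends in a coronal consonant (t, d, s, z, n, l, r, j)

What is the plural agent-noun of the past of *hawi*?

*hawi* — last vowel /i/ (a high vowel) → -lik → *hawilik*.
The last vowel of the past-tense form *hawilik* is /i/, which is a front vowel, so the agentive suffix is -sim, giving *hawiliksim*.
The agentive form *hawiliksim* — final consonant /m/ (labial) → -ed → *hawiliksimed*.

hawiliksimed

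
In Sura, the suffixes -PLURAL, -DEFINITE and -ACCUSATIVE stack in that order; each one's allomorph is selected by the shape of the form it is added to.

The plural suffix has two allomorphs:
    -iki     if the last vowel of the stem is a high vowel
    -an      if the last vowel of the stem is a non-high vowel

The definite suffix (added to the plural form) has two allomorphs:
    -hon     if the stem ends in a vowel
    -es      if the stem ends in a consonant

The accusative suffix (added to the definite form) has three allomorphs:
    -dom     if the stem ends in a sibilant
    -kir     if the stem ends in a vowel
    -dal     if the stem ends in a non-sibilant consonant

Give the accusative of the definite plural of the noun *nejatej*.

nejatejanesdom

The last vowel of *nejatej* is /e/, which is a non-high vowel, so the plural suffix is -an, giving *nejatejan*.
The plural form *nejatejan*: final sound = /n/, a consonant → -es → *nejatejanes*.
Since the final sound of the definite form *nejatejanes* is /s/ (a sibilant), it takes -dom, giving *nejatejanesdom*.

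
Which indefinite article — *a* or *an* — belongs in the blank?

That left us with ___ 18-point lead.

The indefinite article is chosen by the initial *sound* of the following word, not its spelling.
The number *18* is spoken "eighteen", beginning with /ˌeɪˈtiːn/ — a vowel sound.
So the article is *an*: That left us with an 18-point lead.

an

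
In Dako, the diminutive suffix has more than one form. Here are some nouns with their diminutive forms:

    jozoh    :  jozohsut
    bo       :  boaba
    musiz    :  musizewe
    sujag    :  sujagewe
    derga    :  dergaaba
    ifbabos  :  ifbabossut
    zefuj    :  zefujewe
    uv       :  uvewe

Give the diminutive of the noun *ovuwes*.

ovuwessut

Looking at the final sound of each stem: -sut when the stem ends in a voiceless consonant (*jozoh*, *ifbabos*); -ewe when the stem ends in a voiced consonant (*musiz*, *sujag*, *zefuj*, *uv*); -aba when the stem ends in a vowel (*bo*, *derga*).
*ovuwes* — final sound /s/ (a voiceless consonant) → -sut → *ovuwessut*.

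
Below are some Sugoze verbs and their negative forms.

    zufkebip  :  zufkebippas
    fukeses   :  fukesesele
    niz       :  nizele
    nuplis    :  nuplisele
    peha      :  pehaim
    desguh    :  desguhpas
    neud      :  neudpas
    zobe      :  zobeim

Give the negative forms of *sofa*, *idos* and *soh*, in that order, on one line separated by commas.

Looking at the final sound of each stem: -ele when the stem ends in a sibilant (*fukeses*, *niz*, *nuplis*); -pas when the stem ends in a non-sibilant consonant (*zufkebip*, *desguh*, *neud*); -im when the stem ends in a vowel (*peha*, *zobe*).
*sofa*: final sound = /a/, a vowel → -im → *sofaim*.
Since the final sound of *idos* is /s/ (a sibilant), it takes -ele, giving *idosele*.
Since the final sound of *soh* is /h/ (a non-sibilant consonant), it takes -pas, giving *sohpas*.

sofaim, idosele, sohpas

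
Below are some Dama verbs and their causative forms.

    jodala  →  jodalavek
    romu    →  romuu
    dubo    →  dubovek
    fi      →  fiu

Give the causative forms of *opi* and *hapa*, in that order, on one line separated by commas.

opiu, hapavek

The suffix is conditioned by the last vowel: -u when the last vowel of the stem is a high vowel (*romu*, *fi*); -vek when the last vowel of the stem is a non-high vowel (*jodala*, *dubo*).
The last vowel of *opi* is /i/, which is a high vowel, so the suffix is -u, giving *opiu*.
*hapa*: last vowel = /a/, a non-high vowel → -vek → *hapavek*.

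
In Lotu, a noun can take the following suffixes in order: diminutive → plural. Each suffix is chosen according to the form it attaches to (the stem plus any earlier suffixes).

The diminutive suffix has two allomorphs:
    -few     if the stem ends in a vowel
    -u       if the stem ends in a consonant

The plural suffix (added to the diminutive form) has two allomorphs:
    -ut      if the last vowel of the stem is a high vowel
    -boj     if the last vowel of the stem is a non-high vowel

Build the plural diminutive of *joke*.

jokefewboj

*joke* — final sound /e/ (a vowel) → -few → *jokefew*.
Since the last vowel of the diminutive form *jokefew* is /e/ (a non-high vowel), it takes -boj, giving *jokefewboj*.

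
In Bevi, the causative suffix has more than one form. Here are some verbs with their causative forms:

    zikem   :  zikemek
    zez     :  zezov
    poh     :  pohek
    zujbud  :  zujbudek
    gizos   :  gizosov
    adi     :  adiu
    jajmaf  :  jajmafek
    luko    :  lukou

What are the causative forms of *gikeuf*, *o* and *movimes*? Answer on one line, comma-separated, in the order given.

Looking at the final sound of each stem: -ov when the stem ends in a sibilant (*zez*, *gizos*); -ek when the stem ends in a non-sibilant consonant (*zikem*, *poh*, *zujbud*, *jajmaf*); -u when the stem ends in a vowel (*adi*, *luko*).
The final sound of *gikeuf* is /f/, which is a non-sibilant consonant, so the suffix is -ek, giving *gikeufek*.
*o*: final sound = /o/, a vowel → -u → *ou*.
*movimes*: final sound = /s/, a sibilant → -ov → *movimesov*.

gikeufek, ou, movimesov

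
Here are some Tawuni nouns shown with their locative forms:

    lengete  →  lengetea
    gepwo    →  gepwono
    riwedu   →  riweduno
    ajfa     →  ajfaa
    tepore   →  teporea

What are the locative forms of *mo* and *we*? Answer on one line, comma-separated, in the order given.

The pattern is rounding harmony: -no when the last vowel of the stem is a rounded vowel (*gepwo*, *riwedu*); -a when the last vowel of the stem is an unrounded vowel (*lengete*, *ajfa*, *tepore*).
*mo* — last vowel /o/ (a rounded vowel) → -no → *mono*.
*we*: last vowel = /e/, an unrounded vowel → -a → *wea*.

mono, wea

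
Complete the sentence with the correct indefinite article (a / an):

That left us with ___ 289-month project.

The indefinite article is chosen by the initial *sound* of the following word, not its spelling.
The number *289* is spoken "two hundred …", beginning with /tuː/ — a consonant sound.
So the article is *a*: That left us with a 289-month project.

a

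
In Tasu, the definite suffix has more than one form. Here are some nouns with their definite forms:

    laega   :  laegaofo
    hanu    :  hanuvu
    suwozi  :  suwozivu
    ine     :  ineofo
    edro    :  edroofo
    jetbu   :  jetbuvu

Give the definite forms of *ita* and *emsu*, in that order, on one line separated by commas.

Looking at the last vowel of each stem: -vu when the last vowel of the stem is a high vowel (*hanu*, *suwozi*, *jetbu*); -ofo when the last vowel of the stem is a non-high vowel (*laega*, *ine*, *edro*).
The last vowel of *ita* is /a/, which is a non-high vowel, so the suffix is -ofo, giving *itaofo*.
Since the last vowel of *emsu* is /u/ (a high vowel), it takes -vu, giving *emsuvu*.

itaofo, emsuvu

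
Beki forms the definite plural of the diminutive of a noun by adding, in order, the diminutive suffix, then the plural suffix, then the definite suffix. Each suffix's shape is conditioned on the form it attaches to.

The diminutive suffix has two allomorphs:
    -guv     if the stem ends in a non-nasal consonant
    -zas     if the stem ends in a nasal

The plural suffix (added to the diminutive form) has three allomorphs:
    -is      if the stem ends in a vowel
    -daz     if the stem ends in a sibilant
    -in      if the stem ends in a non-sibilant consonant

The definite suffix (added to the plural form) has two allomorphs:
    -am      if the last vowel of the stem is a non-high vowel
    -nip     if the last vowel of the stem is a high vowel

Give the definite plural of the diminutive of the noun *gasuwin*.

gasuwinzasdazam

*gasuwin* — final consonant /n/ (a nasal) → -zas → *gasuwinzas*.
Since the final sound of the diminutive form *gasuwinzas* is /s/ (a sibilant), it takes -daz, giving *gasuwinzasdaz*.
The plural form *gasuwinzasdaz* — last vowel /a/ (a non-high vowel) → -am → *gasuwinzasdazam*.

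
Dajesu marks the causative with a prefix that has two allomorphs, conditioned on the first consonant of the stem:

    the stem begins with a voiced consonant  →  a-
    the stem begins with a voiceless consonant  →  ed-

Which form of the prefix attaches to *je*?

Since the first consonant of *je* is /j/ (voiced), it takes a-.

a-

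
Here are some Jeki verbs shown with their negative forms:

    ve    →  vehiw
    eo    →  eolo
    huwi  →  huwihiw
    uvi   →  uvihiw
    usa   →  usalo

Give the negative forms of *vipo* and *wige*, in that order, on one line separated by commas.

The alternation tracks the last vowel of the stem — -hiw when the last vowel of the stem is a front vowel (*ve*, *huwi*, *uvi*); -lo when the last vowel of the stem is a back vowel (*eo*, *usa*).
Since the last vowel of *vipo* is /o/ (a back vowel), it takes -lo, giving *vipolo*.
The last vowel of *wige* is /e/, which is a front vowel, so the suffix is -hiw, giving *wigehiw*.

vipolo, wigehiw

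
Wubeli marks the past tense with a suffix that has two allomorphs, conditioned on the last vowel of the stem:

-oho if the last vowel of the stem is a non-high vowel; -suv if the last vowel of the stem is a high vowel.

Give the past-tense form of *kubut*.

*kubut*: last vowel = /u/, a high vowel → -suv → *kubutsuv*.

kubutsuv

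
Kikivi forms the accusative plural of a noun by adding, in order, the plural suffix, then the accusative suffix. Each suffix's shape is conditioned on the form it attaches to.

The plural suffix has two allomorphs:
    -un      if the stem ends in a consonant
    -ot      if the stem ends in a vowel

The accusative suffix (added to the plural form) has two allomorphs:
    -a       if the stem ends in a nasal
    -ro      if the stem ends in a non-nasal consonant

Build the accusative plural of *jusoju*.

*jusoju* — final sound /u/ (a vowel) → -ot → *jusojuot*.
The plural form *jusojuot*: final consonant = /t/, non-nasal → -ro → *jusojuotro*.

jusojuotro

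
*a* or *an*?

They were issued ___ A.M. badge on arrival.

The indefinite article is chosen by the initial *sound* of the following word, not its spelling.
The initialism *A.M.* is read letter by letter; the first letter, A, is pronounced /eɪ/, which begins with a vowel sound.
So the article is *an*: They were issued an A.M. badge on arrival.

an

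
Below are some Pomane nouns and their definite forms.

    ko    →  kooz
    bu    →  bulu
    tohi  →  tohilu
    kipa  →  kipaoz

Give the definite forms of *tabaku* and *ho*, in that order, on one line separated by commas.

tabakulu, hooz

The suffix is conditioned by the last vowel: -lu when the last vowel of the stem is a high vowel (*bu*, *tohi*); -oz when the last vowel of the stem is a non-high vowel (*ko*, *kipa*).
The last vowel of *tabaku* is /u/, which is a high vowel, so the suffix is -lu, giving *tabakulu*.
The last vowel of *ho* is /o/, which is a non-high vowel, so the suffix is -oz, giving *hooz*.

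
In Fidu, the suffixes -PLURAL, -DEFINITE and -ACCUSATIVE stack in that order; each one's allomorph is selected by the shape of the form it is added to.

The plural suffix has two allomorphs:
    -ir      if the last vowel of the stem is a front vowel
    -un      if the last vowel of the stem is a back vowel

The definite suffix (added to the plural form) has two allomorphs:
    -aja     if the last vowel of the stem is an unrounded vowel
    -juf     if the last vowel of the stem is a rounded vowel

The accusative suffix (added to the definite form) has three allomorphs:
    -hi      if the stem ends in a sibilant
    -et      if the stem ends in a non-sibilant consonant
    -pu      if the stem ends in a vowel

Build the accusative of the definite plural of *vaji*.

vajiirajapu

Since the last vowel of *vaji* is /i/ (a front vowel), it takes -ir, giving *vajiir*.
The last vowel of the plural form *vajiir* is /i/, which is an unrounded vowel, so the definite suffix is -aja, giving *vajiiraja*.
The final sound of the definite form *vajiiraja* is /a/, which is a vowel, so the accusative suffix is -pu, giving *vajiirajapu*.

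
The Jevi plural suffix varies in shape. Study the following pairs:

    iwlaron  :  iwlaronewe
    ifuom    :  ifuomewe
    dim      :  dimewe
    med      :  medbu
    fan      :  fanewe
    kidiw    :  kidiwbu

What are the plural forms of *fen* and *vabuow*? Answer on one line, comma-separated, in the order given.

Looking at the final consonant of each stem: -ewe when the stem ends in a nasal (*iwlaron*, *ifuom*, *dim*, *fan*); -bu when the stem ends in a non-nasal consonant (*med*, *kidiw*).
Since the final consonant of *fen* is /n/ (a nasal), it takes -ewe, giving *fenewe*.
*vabuow* — final consonant /w/ (non-nasal) → -bu → *vabuowbu*.

fenewe, vabuowbu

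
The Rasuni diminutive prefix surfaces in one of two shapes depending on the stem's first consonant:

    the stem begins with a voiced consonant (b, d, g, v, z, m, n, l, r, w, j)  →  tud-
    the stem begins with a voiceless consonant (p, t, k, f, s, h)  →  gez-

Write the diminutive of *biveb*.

Since the first consonant of *biveb* is /b/ (voiced), it takes tud-, giving *tudbiveb*.

tudbiveb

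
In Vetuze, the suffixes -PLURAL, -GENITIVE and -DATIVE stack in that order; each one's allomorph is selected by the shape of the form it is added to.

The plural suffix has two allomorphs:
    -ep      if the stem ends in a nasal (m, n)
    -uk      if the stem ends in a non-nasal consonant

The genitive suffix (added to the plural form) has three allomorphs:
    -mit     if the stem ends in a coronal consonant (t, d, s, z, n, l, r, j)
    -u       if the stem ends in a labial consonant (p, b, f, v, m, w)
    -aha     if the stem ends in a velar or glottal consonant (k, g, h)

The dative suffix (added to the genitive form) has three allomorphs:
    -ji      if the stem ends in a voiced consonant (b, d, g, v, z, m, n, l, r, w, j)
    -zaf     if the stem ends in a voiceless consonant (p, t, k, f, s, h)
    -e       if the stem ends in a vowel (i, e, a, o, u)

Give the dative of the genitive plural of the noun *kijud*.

*kijud* — final consonant /d/ (non-nasal) → -uk → *kijuduk*.
The final consonant of the plural form *kijuduk* is /k/, which is velar/glottal, so the genitive suffix is -aha, giving *kijudukaha*.
The genitive form *kijudukaha*: final sound = /a/, a vowel → -e → *kijudukahae*.

kijudukahae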